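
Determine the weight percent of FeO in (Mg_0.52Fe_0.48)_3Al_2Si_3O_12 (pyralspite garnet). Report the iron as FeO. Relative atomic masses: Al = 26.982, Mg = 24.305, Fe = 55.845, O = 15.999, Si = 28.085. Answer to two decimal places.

M((Mg_0.52Fe_0.48)_3Al_2Si_3O_12) = 448.540 g/mol; M(FeO) = 71.844 g/mol.
Moles FeO per formula unit = 1.44 Fe ÷ 1 = 1.4400.
FeO fraction = (1.4400 × 71.844) / 448.540 = 103.455/448.540 = 0.2306.

23.06 wt%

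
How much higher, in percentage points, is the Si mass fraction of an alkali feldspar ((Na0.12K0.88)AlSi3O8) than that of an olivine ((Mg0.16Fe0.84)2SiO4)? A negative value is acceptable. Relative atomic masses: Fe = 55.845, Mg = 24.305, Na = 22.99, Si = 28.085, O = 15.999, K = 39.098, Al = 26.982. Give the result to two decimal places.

15.98 percentage points

First mineral: 84.255 g Si in 276.394 g formula = 30.48 wt% Si.
Second mineral: 28.085 g Si in 193.678 g formula = 14.50 wt% Si.
30.48% − 14.50% gives a difference of 15.98 percentage points.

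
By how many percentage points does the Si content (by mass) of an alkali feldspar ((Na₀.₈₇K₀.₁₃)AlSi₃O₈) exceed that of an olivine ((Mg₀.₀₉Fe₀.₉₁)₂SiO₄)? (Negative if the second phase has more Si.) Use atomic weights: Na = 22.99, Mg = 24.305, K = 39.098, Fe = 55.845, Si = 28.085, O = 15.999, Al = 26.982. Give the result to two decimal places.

Si in (Na₀.₈₇K₀.₁₃)AlSi₃O₈: molar mass 264.313 g/mol; 3×28.085 = 84.255 g → 31.88 wt%.
Si in (Mg₀.₀₉Fe₀.₉₁)₂SiO₄: molar mass 198.094 g/mol; 1×28.085 = 28.085 g → 14.18 wt%.
Difference = 31.88 − 14.18 = 17.70 percentage points.

17.70 percentage points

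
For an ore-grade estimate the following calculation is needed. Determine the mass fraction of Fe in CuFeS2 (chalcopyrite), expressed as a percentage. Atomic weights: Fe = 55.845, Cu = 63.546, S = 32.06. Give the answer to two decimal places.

Molar mass of CuFeS2: 1*63.546 + 1*55.845 + 2*32.06 = 183.511 g/mol.
Mass of Fe per formula unit: 1 × 55.845 = 55.845 g.
Weight fraction Fe = 55.845 / 183.511 = 0.3043.

30.43 weight percent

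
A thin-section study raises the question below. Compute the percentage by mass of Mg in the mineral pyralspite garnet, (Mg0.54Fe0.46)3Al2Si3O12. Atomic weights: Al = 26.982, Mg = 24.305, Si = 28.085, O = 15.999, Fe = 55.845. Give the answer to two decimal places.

8.82 wt%

Molar mass of (Mg0.54Fe0.46)3Al2Si3O12: 1.62*24.305 + 1.38*55.845 + 2*26.982 + 3*28.085 + 12*15.999 = 446.647 g/mol.
Mass of Mg per formula unit: 1.62 × 24.305 = 39.374 g.
Weight fraction Mg = 39.374 / 446.647 = 0.0882.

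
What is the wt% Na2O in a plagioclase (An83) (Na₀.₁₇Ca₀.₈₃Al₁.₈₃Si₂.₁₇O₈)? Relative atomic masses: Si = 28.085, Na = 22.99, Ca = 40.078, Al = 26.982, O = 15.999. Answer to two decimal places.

1.91 wt%

M(Na₀.₁₇Ca₀.₈₃Al₁.₈₃Si₂.₁₇O₈) = 275.487 g/mol; M(Na2O) = 61.979 g/mol.
Moles Na2O per formula unit = 0.17 Na ÷ 2 = 0.0850.
Na2O fraction = (0.0850 × 61.979) / 275.487 = 5.268/275.487 = 0.0191.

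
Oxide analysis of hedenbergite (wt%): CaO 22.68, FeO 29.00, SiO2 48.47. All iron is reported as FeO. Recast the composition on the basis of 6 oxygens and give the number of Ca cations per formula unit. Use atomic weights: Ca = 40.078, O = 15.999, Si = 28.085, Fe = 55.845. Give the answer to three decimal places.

1.002 Ca apfu

22.68 wt% CaO ÷ 56.077 g/mol = 0.40444 mol, giving 0.40444 Ca and 0.40444 O.
29.00 wt% FeO ÷ 71.844 g/mol = 0.40365 mol, giving 0.40365 Fe and 0.40365 O.
48.47 wt% SiO2 ÷ 60.083 g/mol = 0.80672 mol, giving 0.80672 Si and 1.61344 O.
Oxygen sums to 2.42153; scaling by 6/2.42153 = 2.47777 puts the formula on 6 O.
Ca: 0.40444 × 2.47777 = 1.002 atoms per formula unit.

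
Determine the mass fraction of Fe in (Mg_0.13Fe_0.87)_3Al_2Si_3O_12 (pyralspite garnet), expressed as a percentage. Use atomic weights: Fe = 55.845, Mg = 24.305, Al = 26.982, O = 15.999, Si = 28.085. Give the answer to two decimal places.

30.03 mass %

M((Mg_0.13Fe_0.87)_3Al_2Si_3O_12) = 485.441 g/mol.
Fe contributes 2.61 × 55.845 = 145.755 g per mole.
145.755/485.441 = 0.3003 → 30.03%.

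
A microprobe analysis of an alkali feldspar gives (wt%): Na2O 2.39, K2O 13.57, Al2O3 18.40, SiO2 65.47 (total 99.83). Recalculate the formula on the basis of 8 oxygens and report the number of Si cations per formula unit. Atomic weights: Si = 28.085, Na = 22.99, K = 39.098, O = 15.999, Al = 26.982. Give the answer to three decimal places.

3.003 Si apfu

Na2O (M=61.979): mol = 0.03856; Na = 0.07712, O = 0.03856.
K2O (M=94.195): mol = 0.14406; K = 0.28812, O = 0.14406.
Al2O3 (M=101.961): mol = 0.18046; Al = 0.36092, O = 0.54138.
SiO2 (M=60.083): mol = 1.08966; Si = 1.08966, O = 2.17932.
ΣO = 2.90332; factor = 8/ΣO = 2.75547.
Si apfu = 1.08966 × 2.75547 = 3.003.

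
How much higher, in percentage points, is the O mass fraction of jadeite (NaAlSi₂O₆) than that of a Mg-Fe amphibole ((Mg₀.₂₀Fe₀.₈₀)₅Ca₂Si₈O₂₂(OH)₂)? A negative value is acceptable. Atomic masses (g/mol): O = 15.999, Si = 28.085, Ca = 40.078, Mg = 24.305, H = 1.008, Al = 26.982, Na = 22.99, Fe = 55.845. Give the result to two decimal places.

6.58 percentage points

M(NaAlSi₂O₆) = 202.136 g/mol, so wt% O = 95.994/202.136 × 100 = 47.49%.
M((Mg₀.₂₀Fe₀.₈₀)₅Ca₂Si₈O₂₂(OH)₂) = 938.513 g/mol, so wt% O = 383.976/938.513 × 100 = 40.91%.
47.49 − 40.91 = 6.58 pp.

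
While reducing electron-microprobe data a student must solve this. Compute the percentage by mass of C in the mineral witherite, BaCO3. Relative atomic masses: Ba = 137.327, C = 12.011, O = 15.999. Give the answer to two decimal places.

M(BaCO3) = 197.335 g/mol.
C contributes 1 × 12.011 = 12.011 g per mole.
12.011/197.335 = 0.0609 → 6.09%.

6.09 wt%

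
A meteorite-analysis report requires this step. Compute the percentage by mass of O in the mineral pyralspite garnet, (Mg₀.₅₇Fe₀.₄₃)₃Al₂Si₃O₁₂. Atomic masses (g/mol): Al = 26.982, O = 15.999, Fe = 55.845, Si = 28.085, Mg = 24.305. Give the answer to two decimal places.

Formula mass = 1.71×24.305 + 1.29×55.845 + 2×26.982 + 3×28.085 + 12×15.999 = 443.809 g/mol, of which 191.988 g is O.
So O makes up 191.988/443.809 = 0.4326 of the mass, i.e. 43.26%.

43.26 wt%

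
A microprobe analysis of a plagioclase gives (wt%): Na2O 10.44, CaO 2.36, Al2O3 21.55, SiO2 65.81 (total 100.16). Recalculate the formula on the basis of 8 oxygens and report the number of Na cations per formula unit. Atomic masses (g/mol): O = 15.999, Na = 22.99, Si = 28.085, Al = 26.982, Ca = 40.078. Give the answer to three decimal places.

Na2O: 10.44/61.979 = 0.16844 mol → 0.33688 mol Na, 0.16844 mol O.
CaO: 2.36/56.077 = 0.04208 mol → 0.04208 mol Ca, 0.04208 mol O.
Al2O3: 21.55/101.961 = 0.21136 mol → 0.42272 mol Al, 0.63408 mol O.
SiO2: 65.81/60.083 = 1.09532 mol → 1.09532 mol Si, 2.19064 mol O.
Total oxygen = 3.03524 mol. Normalization factor = 8/3.03524 = 2.63571.
Na per 8 O = 0.33688 × 2.63571 = 0.888.

0.888 Na apfu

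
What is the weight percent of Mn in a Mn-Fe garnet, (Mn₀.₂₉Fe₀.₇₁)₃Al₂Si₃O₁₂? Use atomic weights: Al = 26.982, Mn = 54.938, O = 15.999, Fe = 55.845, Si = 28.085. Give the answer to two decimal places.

Formula mass = 0.87*54.938 + 2.13*55.845 + 2*26.982 + 3*28.085 + 12*15.999 = 496.953 g/mol, of which 47.796 g is Mn.
So Mn makes up 47.796/496.953 = 0.0962 of the mass, i.e. 9.62%.

9.62 weight percent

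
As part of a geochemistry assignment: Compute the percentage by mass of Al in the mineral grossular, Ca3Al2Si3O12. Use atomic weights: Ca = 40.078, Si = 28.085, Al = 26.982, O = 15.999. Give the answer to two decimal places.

Molar mass of Ca3Al2Si3O12: 3*40.078 + 2*26.982 + 3*28.085 + 12*15.999 = 450.441 g/mol.
Mass of Al per formula unit: 2 × 26.982 = 53.964 g.
Weight fraction Al = 53.964 / 450.441 = 0.1198.

11.98 weight percent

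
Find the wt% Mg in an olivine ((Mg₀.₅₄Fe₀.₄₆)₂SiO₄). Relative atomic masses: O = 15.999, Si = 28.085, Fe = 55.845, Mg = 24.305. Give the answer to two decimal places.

Formula mass = 1.08×24.305 + 0.92×55.845 + 1×28.085 + 4×15.999 = 169.708 g/mol, of which 26.249 g is Mg.
So Mg makes up 26.249/169.708 = 0.1547 of the mass, i.e. 15.47%.

15.47 weight percent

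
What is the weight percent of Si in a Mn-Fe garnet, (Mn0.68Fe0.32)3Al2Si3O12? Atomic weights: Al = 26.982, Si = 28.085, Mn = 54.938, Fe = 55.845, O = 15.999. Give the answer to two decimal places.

16.99 wt%

M((Mn0.68Fe0.32)3Al2Si3O12) = 495.892 g/mol.
Si contributes 3 × 28.085 = 84.255 g per mole.
84.255/495.892 = 0.1699 → 16.99%.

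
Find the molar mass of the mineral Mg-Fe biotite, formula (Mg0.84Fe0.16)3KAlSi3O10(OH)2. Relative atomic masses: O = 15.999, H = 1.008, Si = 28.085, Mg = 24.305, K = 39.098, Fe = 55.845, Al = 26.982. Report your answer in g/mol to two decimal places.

The formula mass is the sum 2.52·24.305 + 0.48·55.845 + 1·39.098 + 1·26.982 + 3·28.085 + 12·15.999 + 2·1.008.

432.39 g/mol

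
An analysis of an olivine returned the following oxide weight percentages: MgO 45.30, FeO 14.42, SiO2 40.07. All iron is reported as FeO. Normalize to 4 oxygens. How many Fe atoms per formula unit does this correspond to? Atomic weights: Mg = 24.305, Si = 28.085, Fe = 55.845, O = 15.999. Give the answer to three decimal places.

MgO (M=40.304): mol = 1.12396; Mg = 1.12396, O = 1.12396.
FeO (M=71.844): mol = 0.20071; Fe = 0.20071, O = 0.20071.
SiO2 (M=60.083): mol = 0.66691; Si = 0.66691, O = 1.33382.
ΣO = 2.65849; factor = 4/ΣO = 1.50461.
Fe apfu = 0.20071 × 1.50461 = 0.302.

0.302 Fe apfu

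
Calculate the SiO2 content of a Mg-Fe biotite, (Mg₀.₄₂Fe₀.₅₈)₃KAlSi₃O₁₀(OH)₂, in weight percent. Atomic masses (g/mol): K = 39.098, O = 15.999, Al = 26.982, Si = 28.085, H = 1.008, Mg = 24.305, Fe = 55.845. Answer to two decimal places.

M((Mg₀.₄₂Fe₀.₅₈)₃KAlSi₃O₁₀(OH)₂) = 472.134 g/mol; M(SiO2) = 60.083 g/mol.
Moles SiO2 per formula unit = 3 Si ÷ 1 = 3.0000.
SiO2 fraction = (3.0000 × 60.083) / 472.134 = 180.249/472.134 = 0.3818.

38.18 wt%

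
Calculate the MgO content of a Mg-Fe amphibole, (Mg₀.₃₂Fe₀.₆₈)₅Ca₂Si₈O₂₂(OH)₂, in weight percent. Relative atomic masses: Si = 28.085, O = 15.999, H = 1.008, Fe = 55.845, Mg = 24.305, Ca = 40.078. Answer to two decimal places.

M((Mg₀.₃₂Fe₀.₆₈)₅Ca₂Si₈O₂₂(OH)₂) = 919.589 g/mol; M(MgO) = 40.304 g/mol.
Moles MgO per formula unit = 1.60 Mg ÷ 1 = 1.6000.
MgO fraction = (1.6000 × 40.304) / 919.589 = 64.486/919.589 = 0.0701.

7.01 wt%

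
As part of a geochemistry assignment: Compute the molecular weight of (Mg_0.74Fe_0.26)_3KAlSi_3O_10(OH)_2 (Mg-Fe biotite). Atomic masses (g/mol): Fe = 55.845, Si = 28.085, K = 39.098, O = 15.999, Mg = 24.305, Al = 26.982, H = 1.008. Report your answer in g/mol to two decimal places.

M = 2.22*24.305 + 0.78*55.845 + 1*39.098 + 1*26.982 + 3*28.085 + 12*15.999 + 2*1.008

441.86 g/mol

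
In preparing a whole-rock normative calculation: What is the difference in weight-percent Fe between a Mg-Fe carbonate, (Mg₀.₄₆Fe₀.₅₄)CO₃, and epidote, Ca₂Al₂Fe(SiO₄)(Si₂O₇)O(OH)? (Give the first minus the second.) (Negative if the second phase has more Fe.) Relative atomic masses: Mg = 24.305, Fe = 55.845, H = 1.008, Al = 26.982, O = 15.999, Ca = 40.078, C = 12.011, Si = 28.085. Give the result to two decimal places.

18.20 percentage points

First mineral: 30.156 g Fe in 101.345 g formula = 29.76 wt% Fe.
Second mineral: 55.845 g Fe in 483.215 g formula = 11.56 wt% Fe.
29.76% − 11.56% gives a difference of 18.20 percentage points.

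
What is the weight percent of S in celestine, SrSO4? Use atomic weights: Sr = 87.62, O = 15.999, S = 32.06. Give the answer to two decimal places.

Molar mass of SrSO4: 1·87.62 + 1·32.06 + 4·15.999 = 183.676 g/mol.
Mass of S per formula unit: 1 × 32.06 = 32.060 g.
Weight fraction S = 32.060 / 183.676 = 0.1745.

17.45 wt%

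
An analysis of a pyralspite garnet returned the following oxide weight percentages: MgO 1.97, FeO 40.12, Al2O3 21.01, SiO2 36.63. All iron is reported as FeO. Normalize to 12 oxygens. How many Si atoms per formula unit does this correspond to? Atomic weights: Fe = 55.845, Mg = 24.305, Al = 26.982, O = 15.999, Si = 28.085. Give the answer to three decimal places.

2.992 Si apfu

MgO: 1.97/40.304 = 0.04888 mol → 0.04888 mol Mg, 0.04888 mol O.
FeO: 40.12/71.844 = 0.55843 mol → 0.55843 mol Fe, 0.55843 mol O.
Al2O3: 21.01/101.961 = 0.20606 mol → 0.41212 mol Al, 0.61818 mol O.
SiO2: 36.63/60.083 = 0.60966 mol → 0.60966 mol Si, 1.21932 mol O.
Total oxygen = 2.44481 mol. Normalization factor = 12/2.44481 = 4.90836.
Si per 12 O = 0.60966 × 4.90836 = 2.992.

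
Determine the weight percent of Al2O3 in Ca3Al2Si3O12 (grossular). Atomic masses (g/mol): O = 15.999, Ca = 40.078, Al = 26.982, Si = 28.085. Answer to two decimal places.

22.64 wt%

Formula mass = 450.441 g/mol.
2 Al → 1.0000 mol Al2O3 per formula unit; M(Al2O3) = 101.961, so Al2O3 mass = 101.961 g.
101.961/450.441 × 100 = 22.64 wt%.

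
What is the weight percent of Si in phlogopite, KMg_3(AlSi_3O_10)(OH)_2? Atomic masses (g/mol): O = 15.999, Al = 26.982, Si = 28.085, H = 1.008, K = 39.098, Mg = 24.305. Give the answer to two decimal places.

20.19 weight percent

Formula mass = 1*39.098 + 3*24.305 + 1*26.982 + 3*28.085 + 12*15.999 + 2*1.008 = 417.254 g/mol, of which 84.255 g is Si.
So Si makes up 84.255/417.254 = 0.2019 of the mass, i.e. 20.19%.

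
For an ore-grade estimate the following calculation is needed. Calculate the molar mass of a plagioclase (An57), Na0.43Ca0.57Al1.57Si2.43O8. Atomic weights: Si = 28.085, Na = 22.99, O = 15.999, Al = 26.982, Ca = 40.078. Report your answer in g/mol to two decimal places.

M = 0.43(22.99) + 0.57(40.078) + 1.57(26.982) + 2.43(28.085) + 8(15.999)

271.33 g/mol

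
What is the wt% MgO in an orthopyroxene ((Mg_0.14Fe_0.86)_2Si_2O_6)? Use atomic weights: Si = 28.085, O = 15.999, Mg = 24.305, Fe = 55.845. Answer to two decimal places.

Molar mass of (Mg_0.14Fe_0.86)_2Si_2O_6 = 0.28*24.305 + 1.72*55.845 + 2*28.085 + 6*15.999 = 255.023 g/mol.
Each formula unit contains 0.28 Mg, equivalent to 0.28/1 = 0.2800 mol MgO.
M(MgO) = 1×24.305 + 1×15.999 = 40.304 g/mol.
Mass of MgO per formula unit = 0.2800 × 40.304 = 11.285 g.
MgO wt% = 11.285 / 255.023 × 100 = 4.43%.

4.43 wt%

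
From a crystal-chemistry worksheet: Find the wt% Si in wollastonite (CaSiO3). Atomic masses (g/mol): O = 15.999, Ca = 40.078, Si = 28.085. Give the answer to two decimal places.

24.18 weight percent

Formula mass = 1×40.078 + 1×28.085 + 3×15.999 = 116.160 g/mol, of which 28.085 g is Si.
So Si makes up 28.085/116.160 = 0.2418 of the mass, i.e. 24.18%.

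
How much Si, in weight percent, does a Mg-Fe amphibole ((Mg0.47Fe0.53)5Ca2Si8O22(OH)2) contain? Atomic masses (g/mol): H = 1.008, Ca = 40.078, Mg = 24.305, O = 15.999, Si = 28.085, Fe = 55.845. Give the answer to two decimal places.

25.08 weight percent

M((Mg0.47Fe0.53)5Ca2Si8O22(OH)2) = 895.934 g/mol.
Si contributes 8 × 28.085 = 224.680 g per mole.
224.680/895.934 = 0.2508 → 25.08%.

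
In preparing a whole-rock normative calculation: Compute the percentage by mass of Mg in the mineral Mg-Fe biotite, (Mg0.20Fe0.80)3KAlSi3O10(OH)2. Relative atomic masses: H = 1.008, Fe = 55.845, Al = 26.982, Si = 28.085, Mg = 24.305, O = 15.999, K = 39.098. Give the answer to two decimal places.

M((Mg0.20Fe0.80)3KAlSi3O10(OH)2) = 492.950 g/mol.
Mg contributes 0.60 × 24.305 = 14.583 g per mole.
14.583/492.950 = 0.0296 → 2.96%.

2.96 weight percent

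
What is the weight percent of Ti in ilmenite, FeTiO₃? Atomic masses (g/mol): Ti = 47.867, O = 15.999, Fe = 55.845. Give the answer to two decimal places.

31.55 weight percent

M(FeTiO₃) = 151.709 g/mol.
Ti contributes 1 × 47.867 = 47.867 g per mole.
47.867/151.709 = 0.3155 → 31.55%.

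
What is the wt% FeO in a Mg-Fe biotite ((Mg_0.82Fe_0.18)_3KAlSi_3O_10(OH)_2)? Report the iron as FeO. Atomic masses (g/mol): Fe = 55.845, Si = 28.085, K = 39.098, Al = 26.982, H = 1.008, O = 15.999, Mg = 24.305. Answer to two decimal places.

8.93 wt%

M((Mg_0.82Fe_0.18)_3KAlSi_3O_10(OH)_2) = 434.286 g/mol; M(FeO) = 71.844 g/mol.
Moles FeO per formula unit = 0.54 Fe ÷ 1 = 0.5400.
FeO fraction = (0.5400 × 71.844) / 434.286 = 38.796/434.286 = 0.0893.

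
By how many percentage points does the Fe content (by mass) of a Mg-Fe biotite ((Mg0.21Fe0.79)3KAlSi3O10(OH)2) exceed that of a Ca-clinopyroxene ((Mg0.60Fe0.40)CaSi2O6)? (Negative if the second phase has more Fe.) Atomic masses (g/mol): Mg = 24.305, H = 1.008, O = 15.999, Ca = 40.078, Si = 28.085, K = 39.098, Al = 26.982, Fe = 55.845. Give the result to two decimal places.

17.15 percentage points

Fe in (Mg0.21Fe0.79)3KAlSi3O10(OH)2: molar mass 492.004 g/mol; 2.37×55.845 = 132.353 g → 26.90 wt%.
Fe in (Mg0.60Fe0.40)CaSi2O6: molar mass 229.163 g/mol; 0.40×55.845 = 22.338 g → 9.75 wt%.
Difference = 26.90 − 9.75 = 17.15 percentage points.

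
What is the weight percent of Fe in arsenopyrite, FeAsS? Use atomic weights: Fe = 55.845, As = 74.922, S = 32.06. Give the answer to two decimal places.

M(FeAsS) = 162.827 g/mol.
Fe contributes 1 × 55.845 = 55.845 g per mole.
55.845/162.827 = 0.3430 → 34.30%.

34.30 weight percent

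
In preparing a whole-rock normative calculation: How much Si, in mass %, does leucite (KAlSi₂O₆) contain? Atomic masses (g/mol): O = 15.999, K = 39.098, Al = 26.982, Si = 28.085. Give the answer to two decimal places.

25.74 mass %

Molar mass of KAlSi₂O₆: 1*39.098 + 1*26.982 + 2*28.085 + 6*15.999 = 218.244 g/mol.
Mass of Si per formula unit: 2 × 28.085 = 56.170 g.
Weight fraction Si = 56.170 / 218.244 = 0.2574.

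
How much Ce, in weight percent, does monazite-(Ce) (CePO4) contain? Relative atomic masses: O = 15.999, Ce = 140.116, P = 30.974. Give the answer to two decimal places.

59.60 weight percent

M(CePO4) = 235.086 g/mol.
Ce contributes 1 × 140.116 = 140.116 g per mole.
140.116/235.086 = 0.5960 → 59.60%.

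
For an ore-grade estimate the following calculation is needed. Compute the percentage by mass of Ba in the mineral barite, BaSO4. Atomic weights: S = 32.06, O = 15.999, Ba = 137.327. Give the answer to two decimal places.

58.84 wt%

M(BaSO4) = 233.383 g/mol.
Ba contributes 1 × 137.327 = 137.327 g per mole.
137.327/233.383 = 0.5884 → 58.84%.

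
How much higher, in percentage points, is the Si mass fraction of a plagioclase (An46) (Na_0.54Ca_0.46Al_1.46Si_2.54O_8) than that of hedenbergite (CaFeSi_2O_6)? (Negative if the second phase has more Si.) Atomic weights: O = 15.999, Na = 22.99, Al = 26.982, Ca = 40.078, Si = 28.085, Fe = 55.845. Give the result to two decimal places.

Si in Na_0.54Ca_0.46Al_1.46Si_2.54O_8: molar mass 269.572 g/mol; 2.54×28.085 = 71.336 g → 26.46 wt%.
Si in CaFeSi_2O_6: molar mass 248.087 g/mol; 2×28.085 = 56.170 g → 22.64 wt%.
Difference = 26.46 − 22.64 = 3.82 percentage points.

3.82 percentage points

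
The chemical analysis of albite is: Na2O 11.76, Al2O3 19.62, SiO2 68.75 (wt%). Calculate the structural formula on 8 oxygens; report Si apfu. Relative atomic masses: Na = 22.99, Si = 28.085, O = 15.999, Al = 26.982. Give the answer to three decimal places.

Na2O (M=61.979): mol = 0.18974; Na = 0.37948, O = 0.18974.
Al2O3 (M=101.961): mol = 0.19243; Al = 0.38486, O = 0.57729.
SiO2 (M=60.083): mol = 1.14425; Si = 1.14425, O = 2.28850.
ΣO = 3.05553; factor = 8/ΣO = 2.61820.
Si apfu = 1.14425 × 2.61820 = 2.996.

2.996 Si apfu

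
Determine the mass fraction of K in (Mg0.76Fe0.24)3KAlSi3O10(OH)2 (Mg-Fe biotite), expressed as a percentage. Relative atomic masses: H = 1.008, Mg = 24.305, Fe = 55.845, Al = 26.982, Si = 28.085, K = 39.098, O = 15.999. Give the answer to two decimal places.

M((Mg0.76Fe0.24)3KAlSi3O10(OH)2) = 439.963 g/mol.
K contributes 1 × 39.098 = 39.098 g per mole.
39.098/439.963 = 0.0889 → 8.89%.

8.89 wt%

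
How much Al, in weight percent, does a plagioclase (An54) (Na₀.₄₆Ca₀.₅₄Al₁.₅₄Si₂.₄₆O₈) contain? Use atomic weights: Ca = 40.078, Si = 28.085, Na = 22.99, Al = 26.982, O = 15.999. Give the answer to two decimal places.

Formula mass = 0.46*22.99 + 0.54*40.078 + 1.54*26.982 + 2.46*28.085 + 8*15.999 = 270.851 g/mol, of which 41.552 g is Al.
So Al makes up 41.552/270.851 = 0.1534 of the mass, i.e. 15.34%.

15.34 weight percent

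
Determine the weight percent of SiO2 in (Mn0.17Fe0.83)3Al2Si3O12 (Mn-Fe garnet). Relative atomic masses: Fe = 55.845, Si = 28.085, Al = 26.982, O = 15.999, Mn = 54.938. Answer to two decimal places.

36.25 wt%

Molar mass of (Mn0.17Fe0.83)3Al2Si3O12 = 0.51·54.938 + 2.49·55.845 + 2·26.982 + 3·28.085 + 12·15.999 = 497.279 g/mol.
Each formula unit contains 3 Si, equivalent to 3/1 = 3.0000 mol SiO2.
M(SiO2) = 1×28.085 + 2×15.999 = 60.083 g/mol.
Mass of SiO2 per formula unit = 3.0000 × 60.083 = 180.249 g.
SiO2 wt% = 180.249 / 497.279 × 100 = 36.25%.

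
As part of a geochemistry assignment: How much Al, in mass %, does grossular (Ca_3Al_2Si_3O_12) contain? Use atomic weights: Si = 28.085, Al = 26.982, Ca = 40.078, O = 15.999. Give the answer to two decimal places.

Molar mass of Ca_3Al_2Si_3O_12: 3*40.078 + 2*26.982 + 3*28.085 + 12*15.999 = 450.441 g/mol.
Mass of Al per formula unit: 2 × 26.982 = 53.964 g.
Weight fraction Al = 53.964 / 450.441 = 0.1198.

11.98 mass %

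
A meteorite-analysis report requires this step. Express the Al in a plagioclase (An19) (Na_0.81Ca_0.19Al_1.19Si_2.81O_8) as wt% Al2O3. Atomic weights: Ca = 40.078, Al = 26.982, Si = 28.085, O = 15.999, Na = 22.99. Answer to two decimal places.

22.87 wt%

M(Na_0.81Ca_0.19Al_1.19Si_2.81O_8) = 265.256 g/mol; M(Al2O3) = 101.961 g/mol.
Moles Al2O3 per formula unit = 1.19 Al ÷ 2 = 0.5950.
Al2O3 fraction = (0.5950 × 101.961) / 265.256 = 60.667/265.256 = 0.2287.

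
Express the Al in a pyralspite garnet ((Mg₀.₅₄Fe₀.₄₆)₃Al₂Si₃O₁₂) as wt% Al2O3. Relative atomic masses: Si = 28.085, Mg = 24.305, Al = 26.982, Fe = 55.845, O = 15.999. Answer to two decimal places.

22.83 wt%

M((Mg₀.₅₄Fe₀.₄₆)₃Al₂Si₃O₁₂) = 446.647 g/mol; M(Al2O3) = 101.961 g/mol.
Moles Al2O3 per formula unit = 2 Al ÷ 2 = 1.0000.
Al2O3 fraction = (1.0000 × 101.961) / 446.647 = 101.961/446.647 = 0.2283.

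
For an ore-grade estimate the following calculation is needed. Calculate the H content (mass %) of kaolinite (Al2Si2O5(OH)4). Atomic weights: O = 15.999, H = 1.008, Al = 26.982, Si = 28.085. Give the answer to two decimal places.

M(Al2Si2O5(OH)4) = 258.157 g/mol.
H contributes 4 × 1.008 = 4.032 g per mole.
4.032/258.157 = 0.0156 → 1.56%.

1.56 mass %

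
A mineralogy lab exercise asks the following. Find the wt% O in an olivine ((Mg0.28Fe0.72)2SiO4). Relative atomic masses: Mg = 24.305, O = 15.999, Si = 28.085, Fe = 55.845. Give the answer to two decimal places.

Molar mass of (Mg0.28Fe0.72)2SiO4: 0.56×24.305 + 1.44×55.845 + 1×28.085 + 4×15.999 = 186.109 g/mol.
Mass of O per formula unit: 4 × 15.999 = 63.996 g.
Weight fraction O = 63.996 / 186.109 = 0.3439.

34.39 mass %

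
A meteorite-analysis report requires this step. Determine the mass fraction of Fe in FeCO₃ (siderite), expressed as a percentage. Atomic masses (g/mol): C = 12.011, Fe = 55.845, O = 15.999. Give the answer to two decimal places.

48.20 mass %

Molar mass of FeCO₃: 1·55.845 + 1·12.011 + 3·15.999 = 115.853 g/mol.
Mass of Fe per formula unit: 1 × 55.845 = 55.845 g.
Weight fraction Fe = 55.845 / 115.853 = 0.4820.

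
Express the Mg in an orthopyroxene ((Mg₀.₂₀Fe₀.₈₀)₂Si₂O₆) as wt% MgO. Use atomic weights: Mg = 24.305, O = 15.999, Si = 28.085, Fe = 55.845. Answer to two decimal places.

6.42 wt%

Formula mass = 251.238 g/mol.
0.40 Mg → 0.4000 mol MgO per formula unit; M(MgO) = 40.304, so MgO mass = 16.122 g.
16.122/251.238 × 100 = 6.42 wt%.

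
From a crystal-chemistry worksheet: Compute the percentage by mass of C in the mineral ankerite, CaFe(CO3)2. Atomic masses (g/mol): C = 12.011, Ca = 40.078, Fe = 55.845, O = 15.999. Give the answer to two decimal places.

11.12 wt%

Molar mass of CaFe(CO3)2: 1·40.078 + 1·55.845 + 2·12.011 + 6·15.999 = 215.939 g/mol.
Mass of C per formula unit: 2 × 12.011 = 24.022 g.
Weight fraction C = 24.022 / 215.939 = 0.1112.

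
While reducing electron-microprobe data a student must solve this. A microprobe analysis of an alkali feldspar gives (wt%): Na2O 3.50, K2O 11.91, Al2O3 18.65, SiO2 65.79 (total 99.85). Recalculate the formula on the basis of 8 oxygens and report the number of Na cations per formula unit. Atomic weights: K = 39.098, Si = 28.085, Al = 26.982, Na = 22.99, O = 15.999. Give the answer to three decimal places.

Na2O: 3.50/61.979 = 0.05647 mol → 0.11294 mol Na, 0.05647 mol O.
K2O: 11.91/94.195 = 0.12644 mol → 0.25288 mol K, 0.12644 mol O.
Al2O3: 18.65/101.961 = 0.18291 mol → 0.36582 mol Al, 0.54873 mol O.
SiO2: 65.79/60.083 = 1.09499 mol → 1.09499 mol Si, 2.18998 mol O.
Total oxygen = 2.92162 mol. Normalization factor = 8/2.92162 = 2.73821.
Na per 8 O = 0.11294 × 2.73821 = 0.309.

0.309 Na apfu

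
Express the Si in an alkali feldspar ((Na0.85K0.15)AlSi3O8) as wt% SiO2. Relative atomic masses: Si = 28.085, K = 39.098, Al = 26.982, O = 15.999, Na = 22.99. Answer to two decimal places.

Formula mass = 264.635 g/mol.
3 Si → 3.0000 mol SiO2 per formula unit; M(SiO2) = 60.083, so SiO2 mass = 180.249 g.
180.249/264.635 × 100 = 68.11 wt%.

68.11 wt%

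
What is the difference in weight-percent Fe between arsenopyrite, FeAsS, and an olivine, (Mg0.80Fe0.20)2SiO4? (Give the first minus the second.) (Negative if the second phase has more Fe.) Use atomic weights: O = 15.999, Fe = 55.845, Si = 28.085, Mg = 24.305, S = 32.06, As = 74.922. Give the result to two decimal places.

M(FeAsS) = 162.827 g/mol, so wt% Fe = 55.845/162.827 × 100 = 34.30%.
M((Mg0.80Fe0.20)2SiO4) = 153.307 g/mol, so wt% Fe = 22.338/153.307 × 100 = 14.57%.
34.30 − 14.57 = 19.73 pp.

19.73 percentage points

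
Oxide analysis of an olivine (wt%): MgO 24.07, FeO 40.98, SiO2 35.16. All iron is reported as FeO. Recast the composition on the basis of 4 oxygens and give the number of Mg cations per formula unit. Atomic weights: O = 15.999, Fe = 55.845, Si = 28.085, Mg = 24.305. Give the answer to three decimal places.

1.022 Mg apfu

MgO (M=40.304): mol = 0.59721; Mg = 0.59721, O = 0.59721.
FeO (M=71.844): mol = 0.57040; Fe = 0.57040, O = 0.57040.
SiO2 (M=60.083): mol = 0.58519; Si = 0.58519, O = 1.17038.
ΣO = 2.33799; factor = 4/ΣO = 1.71087.
Mg apfu = 0.59721 × 1.71087 = 1.022.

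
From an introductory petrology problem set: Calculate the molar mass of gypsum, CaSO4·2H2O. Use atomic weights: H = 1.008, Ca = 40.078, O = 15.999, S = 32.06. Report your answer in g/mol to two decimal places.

Ca: 1 × 40.078 = 40.0780
S: 1 × 32.06 = 32.0600
O: 6 × 15.999 = 95.9940
H: 4 × 1.008 = 4.0320
Summing the contributions gives the formula mass.

172.16 g/mol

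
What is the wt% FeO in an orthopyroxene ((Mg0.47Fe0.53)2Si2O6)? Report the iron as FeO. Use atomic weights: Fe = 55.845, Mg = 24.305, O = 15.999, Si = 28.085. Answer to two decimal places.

32.52 wt%

Formula mass = 234.206 g/mol.
1.06 Fe → 1.0600 mol FeO per formula unit; M(FeO) = 71.844, so FeO mass = 76.155 g.
76.155/234.206 × 100 = 32.52 wt%.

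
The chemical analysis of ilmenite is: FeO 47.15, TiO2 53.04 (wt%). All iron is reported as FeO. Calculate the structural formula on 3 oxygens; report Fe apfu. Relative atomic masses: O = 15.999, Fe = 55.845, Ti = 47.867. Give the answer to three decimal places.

0.992 Fe apfu

FeO: 47.15/71.844 = 0.65628 mol → 0.65628 mol Fe, 0.65628 mol O.
TiO2: 53.04/79.865 = 0.66412 mol → 0.66412 mol Ti, 1.32824 mol O.
Total oxygen = 1.98452 mol. Normalization factor = 3/1.98452 = 1.51170.
Fe per 3 O = 0.65628 × 1.51170 = 0.992.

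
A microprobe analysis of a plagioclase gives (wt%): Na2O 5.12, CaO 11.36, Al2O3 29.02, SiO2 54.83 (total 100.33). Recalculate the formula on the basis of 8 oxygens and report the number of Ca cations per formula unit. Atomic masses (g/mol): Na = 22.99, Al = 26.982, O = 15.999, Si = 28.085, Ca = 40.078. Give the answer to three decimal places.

Na2O: 5.12/61.979 = 0.08261 mol → 0.16522 mol Na, 0.08261 mol O.
CaO: 11.36/56.077 = 0.20258 mol → 0.20258 mol Ca, 0.20258 mol O.
Al2O3: 29.02/101.961 = 0.28462 mol → 0.56924 mol Al, 0.85386 mol O.
SiO2: 54.83/60.083 = 0.91257 mol → 0.91257 mol Si, 1.82514 mol O.
Total oxygen = 2.96419 mol. Normalization factor = 8/2.96419 = 2.69888.
Ca per 8 O = 0.20258 × 2.69888 = 0.547.

0.547 Ca apfu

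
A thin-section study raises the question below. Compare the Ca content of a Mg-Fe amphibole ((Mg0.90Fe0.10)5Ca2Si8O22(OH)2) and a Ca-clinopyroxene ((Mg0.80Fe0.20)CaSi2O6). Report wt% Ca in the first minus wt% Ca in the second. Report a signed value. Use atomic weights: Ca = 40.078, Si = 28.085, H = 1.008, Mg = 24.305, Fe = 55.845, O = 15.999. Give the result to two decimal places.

M((Mg0.90Fe0.10)5Ca2Si8O22(OH)2) = 828.123 g/mol, so wt% Ca = 80.156/828.123 × 100 = 9.68%.
M((Mg0.80Fe0.20)CaSi2O6) = 222.855 g/mol, so wt% Ca = 40.078/222.855 × 100 = 17.98%.
9.68 − 17.98 = -8.30 pp.

-8.30 percentage points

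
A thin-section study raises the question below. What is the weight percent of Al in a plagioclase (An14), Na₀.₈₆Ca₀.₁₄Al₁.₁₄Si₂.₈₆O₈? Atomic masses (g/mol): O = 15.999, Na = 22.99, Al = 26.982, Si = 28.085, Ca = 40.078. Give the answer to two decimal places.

11.63 wt%

M(Na₀.₈₆Ca₀.₁₄Al₁.₁₄Si₂.₈₆O₈) = 264.457 g/mol.
Al contributes 1.14 × 26.982 = 30.759 g per mole.
30.759/264.457 = 0.1163 → 11.63%.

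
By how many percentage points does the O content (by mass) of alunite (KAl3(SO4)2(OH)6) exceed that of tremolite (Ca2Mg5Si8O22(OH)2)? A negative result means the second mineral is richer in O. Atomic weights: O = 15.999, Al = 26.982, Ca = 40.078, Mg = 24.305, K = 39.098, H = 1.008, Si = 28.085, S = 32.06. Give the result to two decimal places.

First mineral: 223.986 g O in 414.198 g formula = 54.08 wt% O.
Second mineral: 383.976 g O in 812.353 g formula = 47.27 wt% O.
54.08% − 47.27% gives a difference of 6.81 percentage points.

6.81 percentage points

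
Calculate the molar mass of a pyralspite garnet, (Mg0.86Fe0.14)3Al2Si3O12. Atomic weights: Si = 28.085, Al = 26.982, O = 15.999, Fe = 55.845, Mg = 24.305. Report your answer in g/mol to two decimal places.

Mg: 2.58 × 24.305 = 62.7069
Fe: 0.42 × 55.845 = 23.4549
Al: 2 × 26.982 = 53.9640
Si: 3 × 28.085 = 84.2550
O: 12 × 15.999 = 191.9880
Summing the contributions gives the formula mass.

416.37 g/mol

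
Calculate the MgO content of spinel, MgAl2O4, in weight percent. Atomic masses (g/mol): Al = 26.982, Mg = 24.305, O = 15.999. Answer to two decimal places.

M(MgAl2O4) = 142.265 g/mol; M(MgO) = 40.304 g/mol.
Moles MgO per formula unit = 1 Mg ÷ 1 = 1.0000.
MgO fraction = (1.0000 × 40.304) / 142.265 = 40.304/142.265 = 0.2833.

28.33 wt%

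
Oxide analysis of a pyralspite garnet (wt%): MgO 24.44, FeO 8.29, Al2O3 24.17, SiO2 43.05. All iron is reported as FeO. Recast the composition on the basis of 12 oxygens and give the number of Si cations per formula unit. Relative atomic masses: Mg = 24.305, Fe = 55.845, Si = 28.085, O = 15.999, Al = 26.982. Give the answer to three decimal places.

3.000 Si apfu

24.44 wt% MgO ÷ 40.304 g/mol = 0.60639 mol, giving 0.60639 Mg and 0.60639 O.
8.29 wt% FeO ÷ 71.844 g/mol = 0.11539 mol, giving 0.11539 Fe and 0.11539 O.
24.17 wt% Al2O3 ÷ 101.961 g/mol = 0.23705 mol, giving 0.47410 Al and 0.71115 O.
43.05 wt% SiO2 ÷ 60.083 g/mol = 0.71651 mol, giving 0.71651 Si and 1.43302 O.
Oxygen sums to 2.86595; scaling by 12/2.86595 = 4.18709 puts the formula on 12 O.
Si: 0.71651 × 4.18709 = 3.000 atoms per formula unit.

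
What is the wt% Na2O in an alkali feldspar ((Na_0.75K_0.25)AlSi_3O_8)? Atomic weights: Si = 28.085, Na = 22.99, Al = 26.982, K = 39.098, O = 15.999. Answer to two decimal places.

8.73 wt%

Molar mass of (Na_0.75K_0.25)AlSi_3O_8 = 0.75*22.99 + 0.25*39.098 + 1*26.982 + 3*28.085 + 8*15.999 = 266.246 g/mol.
Each formula unit contains 0.75 Na, equivalent to 0.75/2 = 0.3750 mol Na2O.
M(Na2O) = 2×22.99 + 1×15.999 = 61.979 g/mol.
Mass of Na2O per formula unit = 0.3750 × 61.979 = 23.242 g.
Na2O wt% = 23.242 / 266.246 × 100 = 8.73%.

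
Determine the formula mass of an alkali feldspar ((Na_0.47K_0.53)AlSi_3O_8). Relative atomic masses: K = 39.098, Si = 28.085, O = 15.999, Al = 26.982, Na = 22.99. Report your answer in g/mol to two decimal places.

M = 0.47*22.99 + 0.53*39.098 + 1*26.982 + 3*28.085 + 8*15.999

270.76 g/mol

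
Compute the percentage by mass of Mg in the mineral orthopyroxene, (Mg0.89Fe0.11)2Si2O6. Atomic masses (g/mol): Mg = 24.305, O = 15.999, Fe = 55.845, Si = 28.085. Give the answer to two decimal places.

M((Mg0.89Fe0.11)2Si2O6) = 207.713 g/mol.
Mg contributes 1.78 × 24.305 = 43.263 g per mole.
43.263/207.713 = 0.2083 → 20.83%.

20.83 wt%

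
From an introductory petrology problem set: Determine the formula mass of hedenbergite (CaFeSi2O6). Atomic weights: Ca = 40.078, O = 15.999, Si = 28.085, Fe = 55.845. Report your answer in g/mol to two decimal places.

248.09 g/mol

Ca: 1 × 40.078 = 40.0780
Fe: 1 × 55.845 = 55.8450
Si: 2 × 28.085 = 56.1700
O: 6 × 15.999 = 95.9940
Summing the contributions gives the formula mass.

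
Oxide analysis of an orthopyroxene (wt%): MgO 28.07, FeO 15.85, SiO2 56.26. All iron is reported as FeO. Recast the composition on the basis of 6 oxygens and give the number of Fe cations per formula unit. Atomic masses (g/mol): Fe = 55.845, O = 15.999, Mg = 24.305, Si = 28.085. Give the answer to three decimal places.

0.474 Fe apfu

MgO: 28.07/40.304 = 0.69646 mol → 0.69646 mol Mg, 0.69646 mol O.
FeO: 15.85/71.844 = 0.22062 mol → 0.22062 mol Fe, 0.22062 mol O.
SiO2: 56.26/60.083 = 0.93637 mol → 0.93637 mol Si, 1.87274 mol O.
Total oxygen = 2.78982 mol. Normalization factor = 6/2.78982 = 2.15068.
Fe per 6 O = 0.22062 × 2.15068 = 0.474.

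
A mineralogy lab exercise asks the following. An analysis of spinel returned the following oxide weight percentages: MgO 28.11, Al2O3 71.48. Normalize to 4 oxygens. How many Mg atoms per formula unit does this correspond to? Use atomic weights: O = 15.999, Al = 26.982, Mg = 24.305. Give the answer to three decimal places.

0.996 Mg apfu

MgO (M=40.304): mol = 0.69745; Mg = 0.69745, O = 0.69745.
Al2O3 (M=101.961): mol = 0.70105; Al = 1.40210, O = 2.10315.
ΣO = 2.80060; factor = 4/ΣO = 1.42827.
Mg apfu = 0.69745 × 1.42827 = 0.996.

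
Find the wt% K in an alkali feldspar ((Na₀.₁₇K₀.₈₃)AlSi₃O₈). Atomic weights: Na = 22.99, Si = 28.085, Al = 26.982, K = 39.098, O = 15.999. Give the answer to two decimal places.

11.78 weight percent

M((Na₀.₁₇K₀.₈₃)AlSi₃O₈) = 275.589 g/mol.
K contributes 0.83 × 39.098 = 32.451 g per mole.
32.451/275.589 = 0.1178 → 11.78%.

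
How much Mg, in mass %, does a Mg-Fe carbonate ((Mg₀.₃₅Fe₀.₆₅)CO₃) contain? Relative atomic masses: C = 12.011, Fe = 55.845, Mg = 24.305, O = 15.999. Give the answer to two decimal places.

8.12 mass %

M((Mg₀.₃₅Fe₀.₆₅)CO₃) = 104.814 g/mol.
Mg contributes 0.35 × 24.305 = 8.507 g per mole.
8.507/104.814 = 0.0812 → 8.12%.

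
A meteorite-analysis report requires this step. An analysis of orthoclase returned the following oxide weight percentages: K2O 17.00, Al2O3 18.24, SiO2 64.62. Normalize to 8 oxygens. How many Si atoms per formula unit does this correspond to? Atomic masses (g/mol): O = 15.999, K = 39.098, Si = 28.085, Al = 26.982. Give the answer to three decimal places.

3.000 Si apfu

K2O: 17.00/94.195 = 0.18048 mol → 0.36096 mol K, 0.18048 mol O.
Al2O3: 18.24/101.961 = 0.17889 mol → 0.35778 mol Al, 0.53667 mol O.
SiO2: 64.62/60.083 = 1.07551 mol → 1.07551 mol Si, 2.15102 mol O.
Total oxygen = 2.86817 mol. Normalization factor = 8/2.86817 = 2.78923.
Si per 8 O = 1.07551 × 2.78923 = 3.000.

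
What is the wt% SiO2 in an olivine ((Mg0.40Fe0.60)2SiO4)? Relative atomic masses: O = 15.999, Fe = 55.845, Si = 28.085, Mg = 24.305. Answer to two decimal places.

Molar mass of (Mg0.40Fe0.60)2SiO4 = 0.80*24.305 + 1.20*55.845 + 1*28.085 + 4*15.999 = 178.539 g/mol.
Each formula unit contains 1 Si, equivalent to 1/1 = 1.0000 mol SiO2.
M(SiO2) = 1×28.085 + 2×15.999 = 60.083 g/mol.
Mass of SiO2 per formula unit = 1.0000 × 60.083 = 60.083 g.
SiO2 wt% = 60.083 / 178.539 × 100 = 33.65%.

33.65 wt%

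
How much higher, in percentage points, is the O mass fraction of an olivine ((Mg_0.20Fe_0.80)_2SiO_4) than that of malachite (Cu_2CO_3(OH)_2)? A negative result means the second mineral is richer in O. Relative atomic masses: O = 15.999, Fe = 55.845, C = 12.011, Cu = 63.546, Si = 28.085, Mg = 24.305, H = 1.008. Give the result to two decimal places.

-2.70 percentage points

First mineral: 63.996 g O in 191.155 g formula = 33.48 wt% O.
Second mineral: 79.995 g O in 221.114 g formula = 36.18 wt% O.
33.48% − 36.18% gives a difference of -2.70 percentage points.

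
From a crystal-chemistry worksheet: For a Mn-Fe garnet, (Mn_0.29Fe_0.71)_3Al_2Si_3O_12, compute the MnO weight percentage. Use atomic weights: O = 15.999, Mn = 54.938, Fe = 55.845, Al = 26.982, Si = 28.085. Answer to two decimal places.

Formula mass = 496.953 g/mol.
0.87 Mn → 0.8700 mol MnO per formula unit; M(MnO) = 70.937, so MnO mass = 61.715 g.
61.715/496.953 × 100 = 12.42 wt%.

12.42 wt%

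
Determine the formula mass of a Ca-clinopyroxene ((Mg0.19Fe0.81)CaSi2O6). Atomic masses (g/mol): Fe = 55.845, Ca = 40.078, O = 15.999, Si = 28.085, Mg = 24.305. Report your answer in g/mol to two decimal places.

242.09 g/mol

M = 0.19(24.305) + 0.81(55.845) + 1(40.078) + 2(28.085) + 6(15.999)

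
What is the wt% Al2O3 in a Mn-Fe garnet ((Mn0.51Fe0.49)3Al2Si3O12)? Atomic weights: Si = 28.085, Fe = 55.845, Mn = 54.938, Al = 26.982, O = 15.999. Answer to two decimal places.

20.54 wt%

Formula mass = 496.354 g/mol.
2 Al → 1.0000 mol Al2O3 per formula unit; M(Al2O3) = 101.961, so Al2O3 mass = 101.961 g.
101.961/496.354 × 100 = 20.54 wt%.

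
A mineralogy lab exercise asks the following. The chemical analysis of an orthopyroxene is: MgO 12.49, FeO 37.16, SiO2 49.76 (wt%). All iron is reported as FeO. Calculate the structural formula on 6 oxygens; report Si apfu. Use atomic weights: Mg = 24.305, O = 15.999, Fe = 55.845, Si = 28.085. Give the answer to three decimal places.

2.001 Si apfu

MgO (M=40.304): mol = 0.30989; Mg = 0.30989, O = 0.30989.
FeO (M=71.844): mol = 0.51723; Fe = 0.51723, O = 0.51723.
SiO2 (M=60.083): mol = 0.82819; Si = 0.82819, O = 1.65638.
ΣO = 2.48350; factor = 6/ΣO = 2.41595.
Si apfu = 0.82819 × 2.41595 = 2.001.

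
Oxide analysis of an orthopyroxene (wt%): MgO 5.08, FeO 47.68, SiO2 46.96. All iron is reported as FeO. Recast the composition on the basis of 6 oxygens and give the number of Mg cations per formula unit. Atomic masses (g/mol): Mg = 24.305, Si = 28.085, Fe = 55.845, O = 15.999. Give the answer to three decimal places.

MgO: 5.08/40.304 = 0.12604 mol → 0.12604 mol Mg, 0.12604 mol O.
FeO: 47.68/71.844 = 0.66366 mol → 0.66366 mol Fe, 0.66366 mol O.
SiO2: 46.96/60.083 = 0.78159 mol → 0.78159 mol Si, 1.56318 mol O.
Total oxygen = 2.35288 mol. Normalization factor = 6/2.35288 = 2.55007.
Mg per 6 O = 0.12604 × 2.55007 = 0.321.

0.321 Mg apfu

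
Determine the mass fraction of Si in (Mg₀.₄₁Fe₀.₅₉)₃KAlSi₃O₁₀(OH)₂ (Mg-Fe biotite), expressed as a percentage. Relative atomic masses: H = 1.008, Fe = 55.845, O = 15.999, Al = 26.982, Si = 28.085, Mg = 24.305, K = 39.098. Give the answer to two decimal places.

Formula mass = 1.23·24.305 + 1.77·55.845 + 1·39.098 + 1·26.982 + 3·28.085 + 12·15.999 + 2·1.008 = 473.080 g/mol, of which 84.255 g is Si.
So Si makes up 84.255/473.080 = 0.1781 of the mass, i.e. 17.81%.

17.81 weight percent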